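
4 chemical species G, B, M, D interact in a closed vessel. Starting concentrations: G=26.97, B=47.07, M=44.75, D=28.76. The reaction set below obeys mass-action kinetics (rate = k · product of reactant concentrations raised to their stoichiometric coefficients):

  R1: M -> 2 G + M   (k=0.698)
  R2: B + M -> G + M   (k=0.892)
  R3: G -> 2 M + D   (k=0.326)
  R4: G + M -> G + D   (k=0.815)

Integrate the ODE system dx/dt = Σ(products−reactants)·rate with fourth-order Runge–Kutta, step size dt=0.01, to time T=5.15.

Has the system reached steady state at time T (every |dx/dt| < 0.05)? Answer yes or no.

RK4 with dt=0.01: 515 steps to T=5.15. Trajectory (selected grid times):
t=0.00: G=26.97 B=47.07 M=44.75 D=28.76
t=0.57: G=54.91 B=10.96 M=0.80 D=104.07
t=1.14: G=49.50 B=7.30 M=0.80 D=133.20
t=1.72: G=43.80 B=4.82 M=0.80 D=159.66
t=2.29: G=38.42 B=3.21 M=0.80 D=182.56
t=2.86: G=33.46 B=2.14 M=0.80 D=202.57
t=3.43: G=29.01 B=1.42 M=0.80 D=219.95
t=4.01: G=25.04 B=0.94 M=0.80 D=235.26
t=4.58: G=21.66 B=0.63 M=0.80 D=248.25
t=5.15: G=18.76 B=0.42 M=0.80 D=259.49
Rates at T: R1=0.5584, R2=0.2977, R3=6.1150, R4=12.2300
dx/dt at T (Σ net stoichiometry × rate): G=-4.7005, B=-0.2977, M=+0.0000, D=+18.3450
Largest |dx/dt| is |+18.3450| (D) ≥ 0.05 → not steady.

Steady state at T: no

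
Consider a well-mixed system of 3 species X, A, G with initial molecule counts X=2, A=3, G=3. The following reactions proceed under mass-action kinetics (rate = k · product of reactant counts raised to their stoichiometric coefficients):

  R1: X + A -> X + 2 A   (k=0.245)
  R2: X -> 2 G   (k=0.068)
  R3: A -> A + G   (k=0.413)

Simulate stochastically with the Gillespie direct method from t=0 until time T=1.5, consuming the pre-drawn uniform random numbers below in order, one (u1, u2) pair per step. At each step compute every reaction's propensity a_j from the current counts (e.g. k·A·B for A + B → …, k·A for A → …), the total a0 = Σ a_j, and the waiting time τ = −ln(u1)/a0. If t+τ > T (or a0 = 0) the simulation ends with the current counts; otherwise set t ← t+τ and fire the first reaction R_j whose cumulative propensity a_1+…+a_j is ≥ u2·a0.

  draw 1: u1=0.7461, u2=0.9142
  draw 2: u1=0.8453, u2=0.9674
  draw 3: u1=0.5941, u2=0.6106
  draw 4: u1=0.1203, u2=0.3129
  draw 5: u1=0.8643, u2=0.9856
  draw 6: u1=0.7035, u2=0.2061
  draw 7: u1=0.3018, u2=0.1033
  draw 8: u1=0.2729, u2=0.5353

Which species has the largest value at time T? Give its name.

Dominant species at T: G

t=0.000: X=2 A=3 G=3
Draw 1: a1=1.470, a2=0.136, a3=1.239, a0=2.845; τ=−ln(0.7461)/2.845=0.103 → t=0.103; u2·a0=0.9142·2.845=2.601; a1+a2=1.606 < 2.601 ≤ a1+…+a3=2.845 → R3 fires; X=2 A=3 G=4
Draw 2: a1=1.470, a2=0.136, a3=1.239, a0=2.845; τ=−ln(0.8453)/2.845=0.059 → t=0.162; u2·a0=0.9674·2.845=2.752; a1+a2=1.606 < 2.752 ≤ a1+…+a3=2.845 → R3 fires; X=2 A=3 G=5
Draw 3: a1=1.470, a2=0.136, a3=1.239, a0=2.845; τ=−ln(0.5941)/2.845=0.183 → t=0.345; u2·a0=0.6106·2.845=1.737; a1+a2=1.606 < 1.737 ≤ a1+…+a3=2.845 → R3 fires; X=2 A=3 G=6
Draw 4: a1=1.470, a2=0.136, a3=1.239, a0=2.845; τ=−ln(0.1203)/2.845=0.744 → t=1.089; u2·a0=0.3129·2.845=0.890 ≤ a1=1.470 → R1 fires; X=2 A=4 G=6
Draw 5: a1=1.960, a2=0.136, a3=1.652, a0=3.748; τ=−ln(0.8643)/3.748=0.039 → t=1.128; u2·a0=0.9856·3.748=3.694; a1+a2=2.096 < 3.694 ≤ a1+…+a3=3.748 → R3 fires; X=2 A=4 G=7
Draw 6: a1=1.960, a2=0.136, a3=1.652, a0=3.748; τ=−ln(0.7035)/3.748=0.094 → t=1.222; u2·a0=0.2061·3.748=0.772 ≤ a1=1.960 → R1 fires; X=2 A=5 G=7
Draw 7: a1=2.450, a2=0.136, a3=2.065, a0=4.651; τ=−ln(0.3018)/4.651=0.258 → t=1.480; u2·a0=0.1033·4.651=0.480 ≤ a1=2.450 → R1 fires; X=2 A=6 G=7
Draw 8: a1=2.940, a2=0.136, a3=2.478, a0=5.554; τ=−ln(0.2729)/5.554=0.234 → t=1.714 > T=1.5: stop.
At T=1.5: X=2 A=6 G=7; the largest is G.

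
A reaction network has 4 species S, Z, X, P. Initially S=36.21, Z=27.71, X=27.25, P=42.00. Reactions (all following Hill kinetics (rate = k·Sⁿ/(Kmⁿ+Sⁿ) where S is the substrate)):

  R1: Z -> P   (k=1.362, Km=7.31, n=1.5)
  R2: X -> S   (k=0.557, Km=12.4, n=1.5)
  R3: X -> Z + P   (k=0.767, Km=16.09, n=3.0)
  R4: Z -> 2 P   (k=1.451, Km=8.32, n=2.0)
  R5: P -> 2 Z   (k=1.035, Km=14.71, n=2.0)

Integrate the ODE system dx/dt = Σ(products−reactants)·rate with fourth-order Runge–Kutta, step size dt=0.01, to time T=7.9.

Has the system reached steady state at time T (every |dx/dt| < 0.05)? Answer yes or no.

RK4 with dt=0.01: 790 steps to T=7.9. Trajectory (selected grid times):
t=0.00: S=36.21 Z=27.71 X=27.25 P=42.00
t=0.88: S=36.58 Z=27.67 X=26.32 P=45.13
t=1.76: S=36.95 Z=27.65 X=25.41 P=48.25
t=2.63: S=37.31 Z=27.63 X=24.53 P=51.30
t=3.51: S=37.67 Z=27.61 X=23.65 P=54.37
t=4.39: S=38.02 Z=27.60 X=22.79 P=57.43
t=5.27: S=38.37 Z=27.58 X=21.95 P=60.46
t=6.14: S=38.70 Z=27.56 X=21.14 P=63.43
t=7.02: S=39.04 Z=27.52 X=20.35 P=66.42
t=7.90: S=39.37 Z=27.48 X=19.57 P=69.39
Rates at T: R1=1.1977, R2=0.3703, R3=0.4931, R4=1.3292, R5=0.9905
dx/dt at T (Σ net stoichiometry × rate): S=+0.3703, Z=-0.0528, X=-0.8634, P=+3.3587
Largest |dx/dt| is |+3.3587| (P) ≥ 0.05 → not steady.

Steady state at T: no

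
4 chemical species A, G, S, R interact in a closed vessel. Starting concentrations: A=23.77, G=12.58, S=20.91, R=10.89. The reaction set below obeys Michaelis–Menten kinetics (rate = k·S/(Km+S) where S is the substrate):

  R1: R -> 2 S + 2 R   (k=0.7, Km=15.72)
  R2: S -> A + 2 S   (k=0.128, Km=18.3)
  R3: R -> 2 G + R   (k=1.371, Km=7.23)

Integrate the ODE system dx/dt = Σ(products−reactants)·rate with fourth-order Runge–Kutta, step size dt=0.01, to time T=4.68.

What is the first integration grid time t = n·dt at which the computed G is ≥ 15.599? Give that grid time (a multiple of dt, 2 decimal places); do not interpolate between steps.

RK4 with dt=0.01: 468 steps to T=4.68. Trajectory (selected grid times):
t=0.00: A=23.77 G=12.58 S=20.91 R=10.89
t=0.52: A=23.81 G=13.44 S=21.24 R=11.04
t=1.04: A=23.84 G=14.30 S=21.58 R=11.19
t=1.56: A=23.88 G=15.17 S=21.92 R=11.34
t=1.81: A=23.90 G=15.59 S=22.09 R=11.42
t=1.82: A=23.90 G=15.61 S=22.09 R=11.42
t=2.08: A=23.91 G=16.04 S=22.26 R=11.50
t=2.60: A=23.95 G=16.92 S=22.61 R=11.65
t=3.12: A=23.99 G=17.80 S=22.96 R=11.81
t=3.64: A=24.02 G=18.69 S=23.31 R=11.96
t=4.16: A=24.06 G=19.58 S=23.66 R=12.12
t=4.68: A=24.10 G=20.48 S=24.02 R=12.28
G(1.81)=15.591 < 15.599 but G(1.82)=15.608 ≥ 15.599, so the first grid time is t=1.82.

Threshold first reached at t = 1.82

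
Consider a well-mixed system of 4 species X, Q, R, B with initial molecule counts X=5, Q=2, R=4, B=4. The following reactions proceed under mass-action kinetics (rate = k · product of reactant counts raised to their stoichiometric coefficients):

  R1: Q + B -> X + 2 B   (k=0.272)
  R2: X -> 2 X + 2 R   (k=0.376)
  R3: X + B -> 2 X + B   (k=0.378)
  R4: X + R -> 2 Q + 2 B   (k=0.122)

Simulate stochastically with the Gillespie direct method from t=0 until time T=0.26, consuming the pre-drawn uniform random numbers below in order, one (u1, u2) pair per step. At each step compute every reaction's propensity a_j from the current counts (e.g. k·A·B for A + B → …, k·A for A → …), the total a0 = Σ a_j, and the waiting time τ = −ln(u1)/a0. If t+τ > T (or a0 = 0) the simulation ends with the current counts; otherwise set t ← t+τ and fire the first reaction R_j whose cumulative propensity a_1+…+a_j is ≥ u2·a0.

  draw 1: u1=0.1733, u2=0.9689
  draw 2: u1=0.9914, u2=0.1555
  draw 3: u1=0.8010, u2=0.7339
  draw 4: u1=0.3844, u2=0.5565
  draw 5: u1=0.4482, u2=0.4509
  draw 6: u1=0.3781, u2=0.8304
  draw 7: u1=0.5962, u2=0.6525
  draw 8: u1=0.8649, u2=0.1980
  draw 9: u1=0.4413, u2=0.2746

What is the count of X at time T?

t=0.000: X=5 Q=2 R=4 B=4
Draw 1: a1=2.176, a2=1.880, a3=7.560, a4=2.440, a0=14.056; τ=−ln(0.1733)/14.056=0.125 → t=0.125; u2·a0=0.9689·14.056=13.619; a1+…+a3=11.616 < 13.619 ≤ a1+…+a4=14.056 → R4 fires; X=4 Q=4 R=3 B=6
Draw 2: a1=6.528, a2=1.504, a3=9.072, a4=1.464, a0=18.568; τ=−ln(0.9914)/18.568=0.000 → t=0.125; u2·a0=0.1555·18.568=2.887 ≤ a1=6.528 → R1 fires; X=5 Q=3 R=3 B=7
Draw 3: a1=5.712, a2=1.880, a3=13.230, a4=1.830, a0=22.652; τ=−ln(0.8010)/22.652=0.010 → t=0.135; u2·a0=0.7339·22.652=16.624; a1+a2=7.592 < 16.624 ≤ a1+…+a3=20.822 → R3 fires; X=6 Q=3 R=3 B=7
Draw 4: a1=5.712, a2=2.256, a3=15.876, a4=2.196, a0=26.040; τ=−ln(0.3844)/26.040=0.037 → t=0.172; u2·a0=0.5565·26.040=14.491; a1+a2=7.968 < 14.491 ≤ a1+…+a3=23.844 → R3 fires; X=7 Q=3 R=3 B=7
Draw 5: a1=5.712, a2=2.632, a3=18.522, a4=2.562, a0=29.428; τ=−ln(0.4482)/29.428=0.027 → t=0.199; u2·a0=0.4509·29.428=13.269; a1+a2=8.344 < 13.269 ≤ a1+…+a3=26.866 → R3 fires; X=8 Q=3 R=3 B=7
Draw 6: a1=5.712, a2=3.008, a3=21.168, a4=2.928, a0=32.816; τ=−ln(0.3781)/32.816=0.030 → t=0.229; u2·a0=0.8304·32.816=27.250; a1+a2=8.720 < 27.250 ≤ a1+…+a3=29.888 → R3 fires; X=9 Q=3 R=3 B=7
Draw 7: a1=5.712, a2=3.384, a3=23.814, a4=3.294, a0=36.204; τ=−ln(0.5962)/36.204=0.014 → t=0.243; u2·a0=0.6525·36.204=23.623; a1+a2=9.096 < 23.623 ≤ a1+…+a3=32.910 → R3 fires; X=10 Q=3 R=3 B=7
Draw 8: a1=5.712, a2=3.760, a3=26.460, a4=3.660, a0=39.592; τ=−ln(0.8649)/39.592=0.004 → t=0.247; u2·a0=0.1980·39.592=7.839; a1=5.712 < 7.839 ≤ a1+a2=9.472 → R2 fires; X=11 Q=3 R=5 B=7
Draw 9: a1=5.712, a2=4.136, a3=29.106, a4=6.710, a0=45.664; τ=−ln(0.4413)/45.664=0.018 → t=0.264 > T=0.26: stop.
Read off X at T=0.26: 11

X at T = 11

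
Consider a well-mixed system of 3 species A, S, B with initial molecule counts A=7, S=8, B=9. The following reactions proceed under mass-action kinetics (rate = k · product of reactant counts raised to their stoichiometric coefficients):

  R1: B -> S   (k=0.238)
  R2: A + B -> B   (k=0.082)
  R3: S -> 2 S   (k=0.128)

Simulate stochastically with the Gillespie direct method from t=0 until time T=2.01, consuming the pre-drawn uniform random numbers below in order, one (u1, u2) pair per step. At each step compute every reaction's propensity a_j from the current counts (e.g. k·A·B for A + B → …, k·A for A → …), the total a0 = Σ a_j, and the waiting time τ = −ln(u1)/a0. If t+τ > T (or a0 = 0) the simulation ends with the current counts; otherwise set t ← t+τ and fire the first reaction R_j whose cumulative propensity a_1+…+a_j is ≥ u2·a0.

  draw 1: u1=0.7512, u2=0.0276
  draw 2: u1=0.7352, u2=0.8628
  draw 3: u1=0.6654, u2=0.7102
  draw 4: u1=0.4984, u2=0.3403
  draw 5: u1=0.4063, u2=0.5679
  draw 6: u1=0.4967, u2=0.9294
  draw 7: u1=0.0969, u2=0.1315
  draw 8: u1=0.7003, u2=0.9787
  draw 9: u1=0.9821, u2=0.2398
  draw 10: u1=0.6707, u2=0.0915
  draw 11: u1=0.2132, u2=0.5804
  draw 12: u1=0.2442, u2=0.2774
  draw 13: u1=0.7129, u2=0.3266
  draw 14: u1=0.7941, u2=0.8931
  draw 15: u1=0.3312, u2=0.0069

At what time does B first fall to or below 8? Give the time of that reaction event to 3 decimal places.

t=0.000: A=7 S=8 B=9
Draw 1: a1=2.142, a2=5.166, a3=1.024, a0=8.332; τ=−ln(0.7512)/8.332=0.034 → t=0.034; u2·a0=0.0276·8.332=0.230 ≤ a1=2.142 → R1 fires; A=7 S=9 B=8
Draw 2: a1=1.904, a2=4.592, a3=1.152, a0=7.648; τ=−ln(0.7352)/7.648=0.040 → t=0.075; u2·a0=0.8628·7.648=6.599; a1+a2=6.496 < 6.599 ≤ a1+…+a3=7.648 → R3 fires; A=7 S=10 B=8
Draw 3: a1=1.904, a2=4.592, a3=1.280, a0=7.776; τ=−ln(0.6654)/7.776=0.052 → t=0.127; u2·a0=0.7102·7.776=5.523; a1=1.904 < 5.523 ≤ a1+a2=6.496 → R2 fires; A=6 S=10 B=8
Draw 4: a1=1.904, a2=3.936, a3=1.280, a0=7.120; τ=−ln(0.4984)/7.120=0.098 → t=0.225; u2·a0=0.3403·7.120=2.423; a1=1.904 < 2.423 ≤ a1+a2=5.840 → R2 fires; A=5 S=10 B=8
Draw 5: a1=1.904, a2=3.280, a3=1.280, a0=6.464; τ=−ln(0.4063)/6.464=0.139 → t=0.364; u2·a0=0.5679·6.464=3.671; a1=1.904 < 3.671 ≤ a1+a2=5.184 → R2 fires; A=4 S=10 B=8
Draw 6: a1=1.904, a2=2.624, a3=1.280, a0=5.808; τ=−ln(0.4967)/5.808=0.120 → t=0.485; u2·a0=0.9294·5.808=5.398; a1+a2=4.528 < 5.398 ≤ a1+…+a3=5.808 → R3 fires; A=4 S=11 B=8
Draw 7: a1=1.904, a2=2.624, a3=1.408, a0=5.936; τ=−ln(0.0969)/5.936=0.393 → t=0.878; u2·a0=0.1315·5.936=0.781 ≤ a1=1.904 → R1 fires; A=4 S=12 B=7
Draw 8: a1=1.666, a2=2.296, a3=1.536, a0=5.498; τ=−ln(0.7003)/5.498=0.065 → t=0.943; u2·a0=0.9787·5.498=5.381; a1+a2=3.962 < 5.381 ≤ a1+…+a3=5.498 → R3 fires; A=4 S=13 B=7
Draw 9: a1=1.666, a2=2.296, a3=1.664, a0=5.626; τ=−ln(0.9821)/5.626=0.003 → t=0.946; u2·a0=0.2398·5.626=1.349 ≤ a1=1.666 → R1 fires; A=4 S=14 B=6
Draw 10: a1=1.428, a2=1.968, a3=1.792, a0=5.188; τ=−ln(0.6707)/5.188=0.077 → t=1.023; u2·a0=0.0915·5.188=0.475 ≤ a1=1.428 → R1 fires; A=4 S=15 B=5
Draw 11: a1=1.190, a2=1.640, a3=1.920, a0=4.750; τ=−ln(0.2132)/4.750=0.325 → t=1.348; u2·a0=0.5804·4.750=2.757; a1=1.190 < 2.757 ≤ a1+a2=2.830 → R2 fires; A=3 S=15 B=5
Draw 12: a1=1.190, a2=1.230, a3=1.920, a0=4.340; τ=−ln(0.2442)/4.340=0.325 → t=1.673; u2·a0=0.2774·4.340=1.204; a1=1.190 < 1.204 ≤ a1+a2=2.420 → R2 fires; A=2 S=15 B=5
Draw 13: a1=1.190, a2=0.820, a3=1.920, a0=3.930; τ=−ln(0.7129)/3.930=0.086 → t=1.759; u2·a0=0.3266·3.930=1.284; a1=1.190 < 1.284 ≤ a1+a2=2.010 → R2 fires; A=1 S=15 B=5
Draw 14: a1=1.190, a2=0.410, a3=1.920, a0=3.520; τ=−ln(0.7941)/3.520=0.065 → t=1.825; u2·a0=0.8931·3.520=3.144; a1+a2=1.600 < 3.144 ≤ a1+…+a3=3.520 → R3 fires; A=1 S=16 B=5
Draw 15: a1=1.190, a2=0.410, a3=2.048, a0=3.648; τ=−ln(0.3312)/3.648=0.303 → t=2.127 > T=2.01: stop.
B first becomes ≤ 8 when it reaches 8 at the event at t=0.034.

Threshold first reached at t = 0.034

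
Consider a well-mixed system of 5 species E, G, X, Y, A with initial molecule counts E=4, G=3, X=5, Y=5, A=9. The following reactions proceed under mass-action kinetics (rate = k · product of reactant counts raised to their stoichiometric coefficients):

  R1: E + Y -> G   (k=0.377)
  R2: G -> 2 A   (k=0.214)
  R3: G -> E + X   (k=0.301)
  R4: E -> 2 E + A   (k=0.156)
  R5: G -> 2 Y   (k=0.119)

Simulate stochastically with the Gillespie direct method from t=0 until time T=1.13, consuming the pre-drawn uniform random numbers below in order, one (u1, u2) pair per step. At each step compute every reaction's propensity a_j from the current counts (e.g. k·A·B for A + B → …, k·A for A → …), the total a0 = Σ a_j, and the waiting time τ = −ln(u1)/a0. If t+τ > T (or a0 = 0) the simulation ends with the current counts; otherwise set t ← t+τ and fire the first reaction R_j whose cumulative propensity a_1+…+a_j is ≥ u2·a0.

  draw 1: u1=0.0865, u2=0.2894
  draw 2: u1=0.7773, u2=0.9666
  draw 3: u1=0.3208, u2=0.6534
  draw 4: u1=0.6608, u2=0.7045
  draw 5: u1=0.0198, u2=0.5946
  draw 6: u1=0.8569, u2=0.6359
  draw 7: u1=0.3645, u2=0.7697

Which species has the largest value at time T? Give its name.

Dominant species at T: A

t=0.000: E=4 G=3 X=5 Y=5 A=9
Draw 1: a1=7.540, a2=0.642, a3=0.903, a4=0.624, a5=0.357, a0=10.066; τ=−ln(0.0865)/10.066=0.243 → t=0.243; u2·a0=0.2894·10.066=2.913 ≤ a1=7.540 → R1 fires; E=3 G=4 X=5 Y=4 A=9
Draw 2: a1=4.524, a2=0.856, a3=1.204, a4=0.468, a5=0.476, a0=7.528; τ=−ln(0.7773)/7.528=0.033 → t=0.277; u2·a0=0.9666·7.528=7.277; a1+…+a4=7.052 < 7.277 ≤ a1+…+a5=7.528 → R5 fires; E=3 G=3 X=5 Y=6 A=9
Draw 3: a1=6.786, a2=0.642, a3=0.903, a4=0.468, a5=0.357, a0=9.156; τ=−ln(0.3208)/9.156=0.124 → t=0.401; u2·a0=0.6534·9.156=5.983 ≤ a1=6.786 → R1 fires; E=2 G=4 X=5 Y=5 A=9
Draw 4: a1=3.770, a2=0.856, a3=1.204, a4=0.312, a5=0.476, a0=6.618; τ=−ln(0.6608)/6.618=0.063 → t=0.463; u2·a0=0.7045·6.618=4.662; a1+a2=4.626 < 4.662 ≤ a1+…+a3=5.830 → R3 fires; E=3 G=3 X=6 Y=5 A=9
Draw 5: a1=5.655, a2=0.642, a3=0.903, a4=0.468, a5=0.357, a0=8.025; τ=−ln(0.0198)/8.025=0.489 → t=0.952; u2·a0=0.5946·8.025=4.772 ≤ a1=5.655 → R1 fires; E=2 G=4 X=6 Y=4 A=9
Draw 6: a1=3.016, a2=0.856, a3=1.204, a4=0.312, a5=0.476, a0=5.864; τ=−ln(0.8569)/5.864=0.026 → t=0.978; u2·a0=0.6359·5.864=3.729; a1=3.016 < 3.729 ≤ a1+a2=3.872 → R2 fires; E=2 G=3 X=6 Y=4 A=11
Draw 7: a1=3.016, a2=0.642, a3=0.903, a4=0.312, a5=0.357, a0=5.230; τ=−ln(0.3645)/5.230=0.193 → t=1.171 > T=1.13: stop.
At T=1.13: E=2 G=3 X=6 Y=4 A=11; the largest is A.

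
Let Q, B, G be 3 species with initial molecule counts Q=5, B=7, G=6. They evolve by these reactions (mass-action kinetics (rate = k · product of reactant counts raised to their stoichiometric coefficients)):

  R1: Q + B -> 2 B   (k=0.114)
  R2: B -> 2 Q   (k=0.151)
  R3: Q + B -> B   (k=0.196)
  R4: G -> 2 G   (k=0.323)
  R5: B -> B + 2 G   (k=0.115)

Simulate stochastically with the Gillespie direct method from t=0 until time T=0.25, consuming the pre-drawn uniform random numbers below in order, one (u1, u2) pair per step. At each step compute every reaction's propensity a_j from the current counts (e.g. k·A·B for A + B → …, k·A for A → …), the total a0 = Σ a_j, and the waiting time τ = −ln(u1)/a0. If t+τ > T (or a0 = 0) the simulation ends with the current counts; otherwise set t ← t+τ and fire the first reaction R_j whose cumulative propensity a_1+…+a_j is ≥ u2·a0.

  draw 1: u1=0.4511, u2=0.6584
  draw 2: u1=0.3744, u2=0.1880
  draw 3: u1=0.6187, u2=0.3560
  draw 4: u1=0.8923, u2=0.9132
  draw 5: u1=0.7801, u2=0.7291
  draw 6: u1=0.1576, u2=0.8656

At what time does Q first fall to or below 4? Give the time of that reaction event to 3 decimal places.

Threshold first reached at t = 0.054

t=0.000: Q=5 B=7 G=6
Draw 1: a1=3.990, a2=1.057, a3=6.860, a4=1.938, a5=0.805, a0=14.650; τ=−ln(0.4511)/14.650=0.054 → t=0.054; u2·a0=0.6584·14.650=9.646; a1+a2=5.047 < 9.646 ≤ a1+…+a3=11.907 → R3 fires; Q=4 B=7 G=6
Draw 2: a1=3.192, a2=1.057, a3=5.488, a4=1.938, a5=0.805, a0=12.480; τ=−ln(0.3744)/12.480=0.079 → t=0.133; u2·a0=0.1880·12.480=2.346 ≤ a1=3.192 → R1 fires; Q=3 B=8 G=6
Draw 3: a1=2.736, a2=1.208, a3=4.704, a4=1.938, a5=0.920, a0=11.506; τ=−ln(0.6187)/11.506=0.042 → t=0.175; u2·a0=0.3560·11.506=4.096; a1+a2=3.944 < 4.096 ≤ a1+…+a3=8.648 → R3 fires; Q=2 B=8 G=6
Draw 4: a1=1.824, a2=1.208, a3=3.136, a4=1.938, a5=0.920, a0=9.026; τ=−ln(0.8923)/9.026=0.013 → t=0.187; u2·a0=0.9132·9.026=8.243; a1+…+a4=8.106 < 8.243 ≤ a1+…+a5=9.026 → R5 fires; Q=2 B=8 G=8
Draw 5: a1=1.824, a2=1.208, a3=3.136, a4=2.584, a5=0.920, a0=9.672; τ=−ln(0.7801)/9.672=0.026 → t=0.213; u2·a0=0.7291·9.672=7.052; a1+…+a3=6.168 < 7.052 ≤ a1+…+a4=8.752 → R4 fires; Q=2 B=8 G=9
Draw 6: a1=1.824, a2=1.208, a3=3.136, a4=2.907, a5=0.920, a0=9.995; τ=−ln(0.1576)/9.995=0.185 → t=0.398 > T=0.25: stop.
Q first becomes ≤ 4 when it reaches 4 at the event at t=0.054.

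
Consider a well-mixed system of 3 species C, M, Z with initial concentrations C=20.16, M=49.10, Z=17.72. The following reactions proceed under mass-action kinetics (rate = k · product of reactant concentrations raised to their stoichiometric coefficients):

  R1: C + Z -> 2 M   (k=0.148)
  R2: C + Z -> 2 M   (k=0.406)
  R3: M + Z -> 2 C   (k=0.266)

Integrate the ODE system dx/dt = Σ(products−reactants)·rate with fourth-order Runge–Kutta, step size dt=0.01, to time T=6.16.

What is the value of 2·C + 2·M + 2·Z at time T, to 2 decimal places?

Value at T = 173.96

Check how each reaction changes W = 2·C + 2·M + 2·Z (weight of products minus weight of reactants):
R1: C + Z -> 2 M: (2·2) − (2·1 + 2·1) = 4 − 4 = 0
R2: C + Z -> 2 M: (2·2) − (2·1 + 2·1) = 4 − 4 = 0
R3: M + Z -> 2 C: (2·2) − (2·1 + 2·1) = 4 − 4 = 0
Every reaction leaves W unchanged, so W is conserved and no simulation is needed: W(T) = W(0) = 2·20.16 + 2·49.10 + 2·17.72 = 173.96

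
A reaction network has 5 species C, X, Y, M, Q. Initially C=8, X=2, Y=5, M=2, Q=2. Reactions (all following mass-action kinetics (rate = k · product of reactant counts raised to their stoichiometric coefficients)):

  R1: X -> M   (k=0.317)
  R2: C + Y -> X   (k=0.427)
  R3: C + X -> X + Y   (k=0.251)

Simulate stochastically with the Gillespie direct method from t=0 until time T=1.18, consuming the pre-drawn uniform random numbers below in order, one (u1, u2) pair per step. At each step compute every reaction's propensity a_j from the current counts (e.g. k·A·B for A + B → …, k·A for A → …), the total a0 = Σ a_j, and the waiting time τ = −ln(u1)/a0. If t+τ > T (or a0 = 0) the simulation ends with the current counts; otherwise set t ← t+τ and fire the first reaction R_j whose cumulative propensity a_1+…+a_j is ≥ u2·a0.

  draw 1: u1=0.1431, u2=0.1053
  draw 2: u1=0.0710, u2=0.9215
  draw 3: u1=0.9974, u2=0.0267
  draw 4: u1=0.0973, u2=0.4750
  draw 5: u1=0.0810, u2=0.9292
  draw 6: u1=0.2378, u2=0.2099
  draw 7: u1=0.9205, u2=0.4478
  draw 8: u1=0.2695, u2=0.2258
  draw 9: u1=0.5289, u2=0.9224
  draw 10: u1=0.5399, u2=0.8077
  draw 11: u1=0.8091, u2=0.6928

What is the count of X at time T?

X at T = 4

t=0.000: C=8 X=2 Y=5 M=2 Q=2
Draw 1: a1=0.634, a2=17.080, a3=4.016, a0=21.730; τ=−ln(0.1431)/21.730=0.089 → t=0.089; u2·a0=0.1053·21.730=2.288; a1=0.634 < 2.288 ≤ a1+a2=17.714 → R2 fires; C=7 X=3 Y=4 M=2 Q=2
Draw 2: a1=0.951, a2=11.956, a3=5.271, a0=18.178; τ=−ln(0.0710)/18.178=0.146 → t=0.235; u2·a0=0.9215·18.178=16.751; a1+a2=12.907 < 16.751 ≤ a1+…+a3=18.178 → R3 fires; C=6 X=3 Y=5 M=2 Q=2
Draw 3: a1=0.951, a2=12.810, a3=4.518, a0=18.279; τ=−ln(0.9974)/18.279=0.000 → t=0.235; u2·a0=0.0267·18.279=0.488 ≤ a1=0.951 → R1 fires; C=6 X=2 Y=5 M=3 Q=2
Draw 4: a1=0.634, a2=12.810, a3=3.012, a0=16.456; τ=−ln(0.0973)/16.456=0.142 → t=0.377; u2·a0=0.4750·16.456=7.817; a1=0.634 < 7.817 ≤ a1+a2=13.444 → R2 fires; C=5 X=3 Y=4 M=3 Q=2
Draw 5: a1=0.951, a2=8.540, a3=3.765, a0=13.256; τ=−ln(0.0810)/13.256=0.190 → t=0.566; u2·a0=0.9292·13.256=12.317; a1+a2=9.491 < 12.317 ≤ a1+…+a3=13.256 → R3 fires; C=4 X=3 Y=5 M=3 Q=2
Draw 6: a1=0.951, a2=8.540, a3=3.012, a0=12.503; τ=−ln(0.2378)/12.503=0.115 → t=0.681; u2·a0=0.2099·12.503=2.624; a1=0.951 < 2.624 ≤ a1+a2=9.491 → R2 fires; C=3 X=4 Y=4 M=3 Q=2
Draw 7: a1=1.268, a2=5.124, a3=3.012, a0=9.404; τ=−ln(0.9205)/9.404=0.009 → t=0.690; u2·a0=0.4478·9.404=4.211; a1=1.268 < 4.211 ≤ a1+a2=6.392 → R2 fires; C=2 X=5 Y=3 M=3 Q=2
Draw 8: a1=1.585, a2=2.562, a3=2.510, a0=6.657; τ=−ln(0.2695)/6.657=0.197 → t=0.887; u2·a0=0.2258·6.657=1.503 ≤ a1=1.585 → R1 fires; C=2 X=4 Y=3 M=4 Q=2
Draw 9: a1=1.268, a2=2.562, a3=2.008, a0=5.838; τ=−ln(0.5289)/5.838=0.109 → t=0.996; u2·a0=0.9224·5.838=5.385; a1+a2=3.830 < 5.385 ≤ a1+…+a3=5.838 → R3 fires; C=1 X=4 Y=4 M=4 Q=2
Draw 10: a1=1.268, a2=1.708, a3=1.004, a0=3.980; τ=−ln(0.5399)/3.980=0.155 → t=1.151; u2·a0=0.8077·3.980=3.215; a1+a2=2.976 < 3.215 ≤ a1+…+a3=3.980 → R3 fires; C=0 X=4 Y=5 M=4 Q=2
Draw 11: a1=1.268, a2=0.000, a3=0.000, a0=1.268; τ=−ln(0.8091)/1.268=0.167 → t=1.318 > T=1.18: stop.
Read off X at T=1.18: 4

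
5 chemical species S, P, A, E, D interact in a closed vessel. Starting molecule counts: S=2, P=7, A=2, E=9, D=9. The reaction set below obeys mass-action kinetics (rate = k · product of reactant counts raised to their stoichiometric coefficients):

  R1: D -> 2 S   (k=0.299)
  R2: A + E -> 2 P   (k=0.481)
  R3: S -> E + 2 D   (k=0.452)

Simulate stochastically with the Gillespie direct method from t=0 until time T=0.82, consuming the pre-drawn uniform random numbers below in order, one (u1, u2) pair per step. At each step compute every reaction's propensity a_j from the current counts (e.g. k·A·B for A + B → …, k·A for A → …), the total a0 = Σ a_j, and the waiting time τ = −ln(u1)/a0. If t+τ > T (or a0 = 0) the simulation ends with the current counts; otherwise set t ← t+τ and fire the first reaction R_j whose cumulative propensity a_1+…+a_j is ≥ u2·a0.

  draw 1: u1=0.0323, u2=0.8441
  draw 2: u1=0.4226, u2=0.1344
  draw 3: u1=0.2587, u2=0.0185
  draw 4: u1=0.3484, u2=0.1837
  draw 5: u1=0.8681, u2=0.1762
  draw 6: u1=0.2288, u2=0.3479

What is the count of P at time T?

P at T = 9

t=0.000: S=2 P=7 A=2 E=9 D=9
Draw 1: a1=2.691, a2=8.658, a3=0.904, a0=12.253; τ=−ln(0.0323)/12.253=0.280 → t=0.280; u2·a0=0.8441·12.253=10.343; a1=2.691 < 10.343 ≤ a1+a2=11.349 → R2 fires; S=2 P=9 A=1 E=8 D=9
Draw 2: a1=2.691, a2=3.848, a3=0.904, a0=7.443; τ=−ln(0.4226)/7.443=0.116 → t=0.396; u2·a0=0.1344·7.443=1.000 ≤ a1=2.691 → R1 fires; S=4 P=9 A=1 E=8 D=8
Draw 3: a1=2.392, a2=3.848, a3=1.808, a0=8.048; τ=−ln(0.2587)/8.048=0.168 → t=0.564; u2·a0=0.0185·8.048=0.149 ≤ a1=2.392 → R1 fires; S=6 P=9 A=1 E=8 D=7
Draw 4: a1=2.093, a2=3.848, a3=2.712, a0=8.653; τ=−ln(0.3484)/8.653=0.122 → t=0.686; u2·a0=0.1837·8.653=1.590 ≤ a1=2.093 → R1 fires; S=8 P=9 A=1 E=8 D=6
Draw 5: a1=1.794, a2=3.848, a3=3.616, a0=9.258; τ=−ln(0.8681)/9.258=0.015 → t=0.701; u2·a0=0.1762·9.258=1.631 ≤ a1=1.794 → R1 fires; S=10 P=9 A=1 E=8 D=5
Draw 6: a1=1.495, a2=3.848, a3=4.520, a0=9.863; τ=−ln(0.2288)/9.863=0.150 → t=0.851 > T=0.82: stop.
Read off P at T=0.82: 9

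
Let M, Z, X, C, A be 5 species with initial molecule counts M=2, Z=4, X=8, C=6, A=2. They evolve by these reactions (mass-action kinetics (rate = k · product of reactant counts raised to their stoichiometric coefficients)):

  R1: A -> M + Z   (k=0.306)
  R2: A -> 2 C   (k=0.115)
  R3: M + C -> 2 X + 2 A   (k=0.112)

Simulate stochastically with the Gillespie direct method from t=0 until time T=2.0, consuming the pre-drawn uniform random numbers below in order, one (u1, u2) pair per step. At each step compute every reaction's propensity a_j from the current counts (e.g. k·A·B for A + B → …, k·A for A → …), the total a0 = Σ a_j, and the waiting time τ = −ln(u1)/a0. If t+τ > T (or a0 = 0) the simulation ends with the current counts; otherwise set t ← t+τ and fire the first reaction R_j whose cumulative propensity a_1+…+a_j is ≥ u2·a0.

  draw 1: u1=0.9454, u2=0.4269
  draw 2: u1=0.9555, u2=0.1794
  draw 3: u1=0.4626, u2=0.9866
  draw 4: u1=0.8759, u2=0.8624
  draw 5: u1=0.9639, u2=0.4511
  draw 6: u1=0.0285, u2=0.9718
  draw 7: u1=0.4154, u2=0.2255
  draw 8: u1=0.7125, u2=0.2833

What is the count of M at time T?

M at T = 1

t=0.000: M=2 Z=4 X=8 C=6 A=2
Draw 1: a1=0.612, a2=0.230, a3=1.344, a0=2.186; τ=−ln(0.9454)/2.186=0.026 → t=0.026; u2·a0=0.4269·2.186=0.933; a1+a2=0.842 < 0.933 ≤ a1+…+a3=2.186 → R3 fires; M=1 Z=4 X=10 C=5 A=4
Draw 2: a1=1.224, a2=0.460, a3=0.560, a0=2.244; τ=−ln(0.9555)/2.244=0.020 → t=0.046; u2·a0=0.1794·2.244=0.403 ≤ a1=1.224 → R1 fires; M=2 Z=5 X=10 C=5 A=3
Draw 3: a1=0.918, a2=0.345, a3=1.120, a0=2.383; τ=−ln(0.4626)/2.383=0.323 → t=0.369; u2·a0=0.9866·2.383=2.351; a1+a2=1.263 < 2.351 ≤ a1+…+a3=2.383 → R3 fires; M=1 Z=5 X=12 C=4 A=5
Draw 4: a1=1.530, a2=0.575, a3=0.448, a0=2.553; τ=−ln(0.8759)/2.553=0.052 → t=0.421; u2·a0=0.8624·2.553=2.202; a1+a2=2.105 < 2.202 ≤ a1+…+a3=2.553 → R3 fires; M=0 Z=5 X=14 C=3 A=7
Draw 5: a1=2.142, a2=0.805, a3=0.000, a0=2.947; τ=−ln(0.9639)/2.947=0.012 → t=0.434; u2·a0=0.4511·2.947=1.329 ≤ a1=2.142 → R1 fires; M=1 Z=6 X=14 C=3 A=6
Draw 6: a1=1.836, a2=0.690, a3=0.336, a0=2.862; τ=−ln(0.0285)/2.862=1.243 → t=1.677; u2·a0=0.9718·2.862=2.781; a1+a2=2.526 < 2.781 ≤ a1+…+a3=2.862 → R3 fires; M=0 Z=6 X=16 C=2 A=8
Draw 7: a1=2.448, a2=0.920, a3=0.000, a0=3.368; τ=−ln(0.4154)/3.368=0.261 → t=1.938; u2·a0=0.2255·3.368=0.759 ≤ a1=2.448 → R1 fires; M=1 Z=7 X=16 C=2 A=7
Draw 8: a1=2.142, a2=0.805, a3=0.224, a0=3.171; τ=−ln(0.7125)/3.171=0.107 → t=2.045 > T=2.0: stop.
Read off M at T=2.0: 1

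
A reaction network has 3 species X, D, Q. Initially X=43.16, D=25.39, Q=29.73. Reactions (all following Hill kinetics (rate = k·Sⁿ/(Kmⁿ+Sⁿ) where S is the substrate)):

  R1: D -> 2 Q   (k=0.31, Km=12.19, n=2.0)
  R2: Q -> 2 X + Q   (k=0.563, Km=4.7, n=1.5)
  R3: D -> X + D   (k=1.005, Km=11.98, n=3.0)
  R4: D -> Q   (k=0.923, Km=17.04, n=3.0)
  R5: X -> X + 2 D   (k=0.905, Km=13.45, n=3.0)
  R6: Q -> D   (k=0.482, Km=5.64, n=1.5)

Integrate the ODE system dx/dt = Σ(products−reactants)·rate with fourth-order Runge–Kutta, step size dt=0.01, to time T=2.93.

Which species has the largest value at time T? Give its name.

Dominant species at T: X

RK4 with dt=0.01: 293 steps to T=2.93. Trajectory (selected grid times):
t=0.00: X=43.16 D=25.39 Q=29.73
t=0.33: X=43.81 D=25.80 Q=29.98
t=0.65: X=44.44 D=26.19 Q=30.24
t=0.98: X=45.10 D=26.60 Q=30.50
t=1.30: X=45.73 D=26.99 Q=30.75
t=1.63: X=46.39 D=27.39 Q=31.02
t=1.95: X=47.03 D=27.78 Q=31.28
t=2.28: X=47.68 D=28.17 Q=31.55
t=2.60: X=48.32 D=28.56 Q=31.82
t=2.93: X=48.99 D=28.95 Q=32.10
At T=2.93: X=48.99 D=28.95 Q=32.10; the largest is X.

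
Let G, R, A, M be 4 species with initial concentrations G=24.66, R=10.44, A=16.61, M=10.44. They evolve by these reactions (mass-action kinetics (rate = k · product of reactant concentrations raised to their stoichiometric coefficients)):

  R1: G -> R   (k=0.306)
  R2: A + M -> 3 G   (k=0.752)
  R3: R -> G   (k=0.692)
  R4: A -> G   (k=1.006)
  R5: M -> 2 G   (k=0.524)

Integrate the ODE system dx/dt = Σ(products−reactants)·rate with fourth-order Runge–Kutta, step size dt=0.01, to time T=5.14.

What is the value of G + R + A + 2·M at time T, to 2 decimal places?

Check how each reaction changes W = G + R + A + 2·M (weight of products minus weight of reactants):
R1: G -> R: (1·1) − (1·1) = 1 − 1 = 0
R2: A + M -> 3 G: (1·3) − (1·1 + 2·1) = 3 − 3 = 0
R3: R -> G: (1·1) − (1·1) = 1 − 1 = 0
R4: A -> G: (1·1) − (1·1) = 1 − 1 = 0
R5: M -> 2 G: (1·2) − (2·1) = 2 − 2 = 0
Every reaction leaves W unchanged, so W is conserved and no simulation is needed: W(T) = W(0) = 24.66 + 10.44 + 16.61 + 2·10.44 = 72.59

Value at T = 72.59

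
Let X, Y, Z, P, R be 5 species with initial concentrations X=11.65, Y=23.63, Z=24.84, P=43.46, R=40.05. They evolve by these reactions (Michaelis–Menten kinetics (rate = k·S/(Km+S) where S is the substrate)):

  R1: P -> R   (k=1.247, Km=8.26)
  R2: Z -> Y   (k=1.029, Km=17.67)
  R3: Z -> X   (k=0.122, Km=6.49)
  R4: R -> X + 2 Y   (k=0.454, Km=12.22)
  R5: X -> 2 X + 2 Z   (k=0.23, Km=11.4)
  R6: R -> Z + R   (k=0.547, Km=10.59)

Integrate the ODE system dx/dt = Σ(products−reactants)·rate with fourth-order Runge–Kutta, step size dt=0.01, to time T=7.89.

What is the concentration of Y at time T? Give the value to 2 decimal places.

Y at T = 33.94

RK4 with dt=0.01: 789 steps to T=7.89. Trajectory (selected grid times):
t=0.00: X=11.65 Y=23.63 Z=24.84 P=43.46 R=40.05
t=0.88: X=12.15 Y=24.77 Z=24.81 P=42.54 R=40.66
t=1.75: X=12.64 Y=25.90 Z=24.79 P=41.63 R=41.27
t=2.63: X=13.14 Y=27.05 Z=24.78 P=40.72 R=41.87
t=3.51: X=13.64 Y=28.20 Z=24.77 P=39.81 R=42.47
t=4.38: X=14.14 Y=29.33 Z=24.76 P=38.91 R=43.06
t=5.26: X=14.65 Y=30.49 Z=24.76 P=38.01 R=43.65
t=6.14: X=15.17 Y=31.64 Z=24.77 P=37.11 R=44.24
t=7.01: X=15.68 Y=32.78 Z=24.77 P=36.22 R=44.82
t=7.89: X=16.19 Y=33.94 Z=24.79 P=35.33 R=45.39
Read off Y at T=7.89: 33.94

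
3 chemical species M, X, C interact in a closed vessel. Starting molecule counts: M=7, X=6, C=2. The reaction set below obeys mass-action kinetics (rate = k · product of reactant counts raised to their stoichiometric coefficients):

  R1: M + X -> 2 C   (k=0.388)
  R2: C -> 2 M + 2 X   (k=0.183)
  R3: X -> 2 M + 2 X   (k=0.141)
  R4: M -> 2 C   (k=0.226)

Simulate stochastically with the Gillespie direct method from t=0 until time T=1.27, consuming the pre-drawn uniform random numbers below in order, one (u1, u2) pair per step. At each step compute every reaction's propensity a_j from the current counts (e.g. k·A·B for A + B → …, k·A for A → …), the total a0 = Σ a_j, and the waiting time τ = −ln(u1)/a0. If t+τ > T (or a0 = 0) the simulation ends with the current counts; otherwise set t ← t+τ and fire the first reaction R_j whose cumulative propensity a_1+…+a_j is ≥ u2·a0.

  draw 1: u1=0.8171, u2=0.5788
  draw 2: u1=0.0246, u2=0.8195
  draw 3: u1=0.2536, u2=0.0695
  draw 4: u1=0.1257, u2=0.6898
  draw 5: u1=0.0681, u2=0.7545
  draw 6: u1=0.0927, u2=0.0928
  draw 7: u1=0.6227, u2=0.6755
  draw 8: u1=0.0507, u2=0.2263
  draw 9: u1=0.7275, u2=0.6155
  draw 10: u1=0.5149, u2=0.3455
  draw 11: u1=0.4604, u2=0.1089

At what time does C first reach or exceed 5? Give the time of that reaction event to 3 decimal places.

t=0.000: M=7 X=6 C=2
Draw 1: a1=16.296, a2=0.366, a3=0.846, a4=1.582, a0=19.090; τ=−ln(0.8171)/19.090=0.011 → t=0.011; u2·a0=0.5788·19.090=11.049 ≤ a1=16.296 → R1 fires; M=6 X=5 C=4
Draw 2: a1=11.640, a2=0.732, a3=0.705, a4=1.356, a0=14.433; τ=−ln(0.0246)/14.433=0.257 → t=0.267; u2·a0=0.8195·14.433=11.828; a1=11.640 < 11.828 ≤ a1+a2=12.372 → R2 fires; M=8 X=7 C=3
Draw 3: a1=21.728, a2=0.549, a3=0.987, a4=1.808, a0=25.072; τ=−ln(0.2536)/25.072=0.055 → t=0.322; u2·a0=0.0695·25.072=1.743 ≤ a1=21.728 → R1 fires; M=7 X=6 C=5
Draw 4: a1=16.296, a2=0.915, a3=0.846, a4=1.582, a0=19.639; τ=−ln(0.1257)/19.639=0.106 → t=0.428; u2·a0=0.6898·19.639=13.547 ≤ a1=16.296 → R1 fires; M=6 X=5 C=7
Draw 5: a1=11.640, a2=1.281, a3=0.705, a4=1.356, a0=14.982; τ=−ln(0.0681)/14.982=0.179 → t=0.607; u2·a0=0.7545·14.982=11.304 ≤ a1=11.640 → R1 fires; M=5 X=4 C=9
Draw 6: a1=7.760, a2=1.647, a3=0.564, a4=1.130, a0=11.101; τ=−ln(0.0927)/11.101=0.214 → t=0.821; u2·a0=0.0928·11.101=1.030 ≤ a1=7.760 → R1 fires; M=4 X=3 C=11
Draw 7: a1=4.656, a2=2.013, a3=0.423, a4=0.904, a0=7.996; τ=−ln(0.6227)/7.996=0.059 → t=0.880; u2·a0=0.6755·7.996=5.401; a1=4.656 < 5.401 ≤ a1+a2=6.669 → R2 fires; M=6 X=5 C=10
Draw 8: a1=11.640, a2=1.830, a3=0.705, a4=1.356, a0=15.531; τ=−ln(0.0507)/15.531=0.192 → t=1.072; u2·a0=0.2263·15.531=3.515 ≤ a1=11.640 → R1 fires; M=5 X=4 C=12
Draw 9: a1=7.760, a2=2.196, a3=0.564, a4=1.130, a0=11.650; τ=−ln(0.7275)/11.650=0.027 → t=1.100; u2·a0=0.6155·11.650=7.171 ≤ a1=7.760 → R1 fires; M=4 X=3 C=14
Draw 10: a1=4.656, a2=2.562, a3=0.423, a4=0.904, a0=8.545; τ=−ln(0.5149)/8.545=0.078 → t=1.177; u2·a0=0.3455·8.545=2.952 ≤ a1=4.656 → R1 fires; M=3 X=2 C=16
Draw 11: a1=2.328, a2=2.928, a3=0.282, a4=0.678, a0=6.216; τ=−ln(0.4604)/6.216=0.125 → t=1.302 > T=1.27: stop.
C first becomes ≥ 5 when it reaches 5 at the event at t=0.322.

Threshold first reached at t = 0.322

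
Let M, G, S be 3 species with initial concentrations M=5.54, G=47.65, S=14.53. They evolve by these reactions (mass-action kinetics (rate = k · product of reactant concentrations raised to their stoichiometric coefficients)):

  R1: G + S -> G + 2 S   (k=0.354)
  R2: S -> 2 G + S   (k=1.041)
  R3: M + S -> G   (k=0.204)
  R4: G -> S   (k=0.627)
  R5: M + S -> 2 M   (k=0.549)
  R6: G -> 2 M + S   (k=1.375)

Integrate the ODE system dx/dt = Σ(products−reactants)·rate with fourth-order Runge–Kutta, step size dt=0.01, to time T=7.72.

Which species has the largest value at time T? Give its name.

RK4 with dt=0.01: 772 steps to T=7.72. Trajectory (selected grid times):
t=0.00: M=5.54 G=47.65 S=14.53
t=0.86: M=208.41 G=28.59 S=0.40
t=1.72: M=261.46 G=8.50 S=0.09
t=2.57: M=276.86 G=2.52 S=0.02
t=3.43: M=281.44 G=0.73 S=0.01
t=4.29: M=282.77 G=0.21 S=0.00
t=5.15: M=283.16 G=0.06 S=0.00
t=6.00: M=283.27 G=0.02 S=0.00
t=6.86: M=283.31 G=0.01 S=0.00
t=7.72: M=283.32 G=0.00 S=0.00
At T=7.72: M=283.32 G=0.00 S=0.00; the largest is M.

Dominant species at T: M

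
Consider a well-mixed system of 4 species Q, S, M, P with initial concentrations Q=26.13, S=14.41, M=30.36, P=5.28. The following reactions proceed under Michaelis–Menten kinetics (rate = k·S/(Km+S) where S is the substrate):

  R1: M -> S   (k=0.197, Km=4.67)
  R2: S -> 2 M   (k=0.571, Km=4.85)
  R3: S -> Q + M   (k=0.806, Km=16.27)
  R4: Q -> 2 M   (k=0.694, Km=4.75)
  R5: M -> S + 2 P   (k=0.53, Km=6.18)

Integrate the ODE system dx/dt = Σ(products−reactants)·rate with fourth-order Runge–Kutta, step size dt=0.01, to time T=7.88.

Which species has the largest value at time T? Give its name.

Dominant species at T: M

RK4 with dt=0.01: 788 steps to T=7.88. Trajectory (selected grid times):
t=0.00: Q=26.13 S=14.41 M=30.36 P=5.28
t=0.88: Q=25.95 S=14.24 M=31.94 P=6.06
t=1.75: Q=25.76 S=14.08 M=33.48 P=6.83
t=2.63: Q=25.57 S=13.93 M=35.04 P=7.62
t=3.50: Q=25.39 S=13.78 M=36.57 P=8.41
t=4.38: Q=25.20 S=13.64 M=38.11 P=9.21
t=5.25: Q=25.01 S=13.51 M=39.63 P=10.01
t=6.13: Q=24.82 S=13.38 M=41.16 P=10.82
t=7.00: Q=24.63 S=13.26 M=42.66 P=11.62
t=7.88: Q=24.43 S=13.13 M=44.17 P=12.44
At T=7.88: Q=24.43 S=13.13 M=44.17 P=12.44; the largest is M.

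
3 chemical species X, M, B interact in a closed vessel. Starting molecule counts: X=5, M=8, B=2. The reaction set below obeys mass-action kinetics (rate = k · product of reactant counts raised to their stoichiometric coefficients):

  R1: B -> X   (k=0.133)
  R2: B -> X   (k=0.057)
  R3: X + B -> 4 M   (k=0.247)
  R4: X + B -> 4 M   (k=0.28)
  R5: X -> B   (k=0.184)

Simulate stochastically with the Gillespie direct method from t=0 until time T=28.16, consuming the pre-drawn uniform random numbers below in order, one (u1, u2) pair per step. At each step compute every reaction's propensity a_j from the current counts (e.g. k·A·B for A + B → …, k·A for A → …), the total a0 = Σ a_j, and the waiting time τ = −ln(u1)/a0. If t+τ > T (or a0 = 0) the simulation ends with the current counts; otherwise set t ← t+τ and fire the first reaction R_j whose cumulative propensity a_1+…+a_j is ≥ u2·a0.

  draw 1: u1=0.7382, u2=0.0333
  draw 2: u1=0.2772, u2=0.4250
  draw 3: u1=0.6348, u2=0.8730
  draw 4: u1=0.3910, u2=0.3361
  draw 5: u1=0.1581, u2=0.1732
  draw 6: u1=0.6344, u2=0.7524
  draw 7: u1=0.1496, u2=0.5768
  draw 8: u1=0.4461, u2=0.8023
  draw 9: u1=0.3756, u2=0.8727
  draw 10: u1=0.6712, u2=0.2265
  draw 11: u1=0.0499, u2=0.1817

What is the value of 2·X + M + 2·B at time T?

Value at T = 22

Check how each reaction changes W = 2·X + M + 2·B (weight of products minus weight of reactants):
R1: B -> X: (2·1) − (2·1) = 2 − 2 = 0
R2: B -> X: (2·1) − (2·1) = 2 − 2 = 0
R3: X + B -> 4 M: (1·4) − (2·1 + 2·1) = 4 − 4 = 0
R4: X + B -> 4 M: (1·4) − (2·1 + 2·1) = 4 − 4 = 0
R5: X -> B: (2·1) − (2·1) = 2 − 2 = 0
Every reaction leaves W unchanged, so W is conserved and no simulation is needed: W(T) = W(0) = 2·5 + 8 + 2·2 = 22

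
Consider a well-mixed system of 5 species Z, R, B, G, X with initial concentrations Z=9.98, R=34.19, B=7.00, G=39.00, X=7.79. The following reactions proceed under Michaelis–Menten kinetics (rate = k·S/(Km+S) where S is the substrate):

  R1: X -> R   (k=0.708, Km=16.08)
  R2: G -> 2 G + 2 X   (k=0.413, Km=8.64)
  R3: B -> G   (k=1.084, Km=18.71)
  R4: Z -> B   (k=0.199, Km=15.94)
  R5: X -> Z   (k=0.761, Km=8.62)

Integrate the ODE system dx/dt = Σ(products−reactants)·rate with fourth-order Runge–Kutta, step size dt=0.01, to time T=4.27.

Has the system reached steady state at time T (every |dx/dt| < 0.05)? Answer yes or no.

Steady state at T: no

RK4 with dt=0.01: 427 steps to T=4.27. Trajectory (selected grid times):
t=0.00: Z=9.98 R=34.19 B=7.00 G=39.00 X=7.79
t=0.47: Z=10.11 R=34.30 B=6.90 G=39.30 X=7.83
t=0.95: Z=10.25 R=34.41 B=6.80 G=39.60 X=7.87
t=1.42: Z=10.38 R=34.52 B=6.70 G=39.89 X=7.91
t=1.90: Z=10.52 R=34.63 B=6.60 G=40.19 X=7.95
t=2.37: Z=10.66 R=34.74 B=6.50 G=40.48 X=7.98
t=2.85: Z=10.79 R=34.86 B=6.41 G=40.78 X=8.02
t=3.32: Z=10.93 R=34.97 B=6.32 G=41.07 X=8.06
t=3.80: Z=11.07 R=35.08 B=6.23 G=41.37 X=8.10
t=4.27: Z=11.20 R=35.19 B=6.14 G=41.65 X=8.13
Rates at T: R1=0.2378, R2=0.3420, R3=0.2678, R4=0.0821, R5=0.3694
dx/dt at T (Σ net stoichiometry × rate): Z=+0.2873, R=+0.2378, B=-0.1856, G=+0.6098, X=+0.0769
Largest |dx/dt| is |+0.6098| (G) ≥ 0.05 → not steady.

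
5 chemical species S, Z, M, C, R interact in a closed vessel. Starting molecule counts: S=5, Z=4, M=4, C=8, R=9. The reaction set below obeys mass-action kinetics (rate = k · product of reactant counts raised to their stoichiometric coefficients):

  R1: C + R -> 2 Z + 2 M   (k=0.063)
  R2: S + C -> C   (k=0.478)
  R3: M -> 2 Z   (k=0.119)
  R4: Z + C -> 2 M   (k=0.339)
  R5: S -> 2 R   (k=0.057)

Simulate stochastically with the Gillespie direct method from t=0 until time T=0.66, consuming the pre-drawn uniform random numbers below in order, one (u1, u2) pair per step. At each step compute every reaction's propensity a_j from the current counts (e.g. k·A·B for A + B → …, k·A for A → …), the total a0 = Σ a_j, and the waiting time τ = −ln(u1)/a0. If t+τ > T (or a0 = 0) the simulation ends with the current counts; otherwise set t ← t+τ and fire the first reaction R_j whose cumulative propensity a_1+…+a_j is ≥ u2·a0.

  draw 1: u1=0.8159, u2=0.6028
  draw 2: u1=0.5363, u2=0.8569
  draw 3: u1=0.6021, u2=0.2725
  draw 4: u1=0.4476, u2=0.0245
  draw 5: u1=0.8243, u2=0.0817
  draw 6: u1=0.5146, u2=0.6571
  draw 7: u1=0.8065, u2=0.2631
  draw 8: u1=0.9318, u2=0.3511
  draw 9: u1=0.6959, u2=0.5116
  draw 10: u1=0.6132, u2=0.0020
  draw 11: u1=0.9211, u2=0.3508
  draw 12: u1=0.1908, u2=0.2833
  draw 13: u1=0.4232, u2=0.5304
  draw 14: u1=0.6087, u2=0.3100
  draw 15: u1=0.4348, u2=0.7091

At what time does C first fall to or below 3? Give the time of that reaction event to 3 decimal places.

t=0.000: S=5 Z=4 M=4 C=8 R=9
Draw 1: a1=4.536, a2=19.120, a3=0.476, a4=10.848, a5=0.285, a0=35.265; τ=−ln(0.8159)/35.265=0.006 → t=0.006; u2·a0=0.6028·35.265=21.258; a1=4.536 < 21.258 ≤ a1+a2=23.656 → R2 fires; S=4 Z=4 M=4 C=8 R=9
Draw 2: a1=4.536, a2=15.296, a3=0.476, a4=10.848, a5=0.228, a0=31.384; τ=−ln(0.5363)/31.384=0.020 → t=0.026; u2·a0=0.8569·31.384=26.893; a1+…+a3=20.308 < 26.893 ≤ a1+…+a4=31.156 → R4 fires; S=4 Z=3 M=6 C=7 R=9
Draw 3: a1=3.969, a2=13.384, a3=0.714, a4=7.119, a5=0.228, a0=25.414; τ=−ln(0.6021)/25.414=0.020 → t=0.046; u2·a0=0.2725·25.414=6.925; a1=3.969 < 6.925 ≤ a1+a2=17.353 → R2 fires; S=3 Z=3 M=6 C=7 R=9
Draw 4: a1=3.969, a2=10.038, a3=0.714, a4=7.119, a5=0.171, a0=22.011; τ=−ln(0.4476)/22.011=0.037 → t=0.082; u2·a0=0.0245·22.011=0.539 ≤ a1=3.969 → R1 fires; S=3 Z=5 M=8 C=6 R=8
Draw 5: a1=3.024, a2=8.604, a3=0.952, a4=10.170, a5=0.171, a0=22.921; τ=−ln(0.8243)/22.921=0.008 → t=0.091; u2·a0=0.0817·22.921=1.873 ≤ a1=3.024 → R1 fires; S=3 Z=7 M=10 C=5 R=7
Draw 6: a1=2.205, a2=7.170, a3=1.190, a4=11.865, a5=0.171, a0=22.601; τ=−ln(0.5146)/22.601=0.029 → t=0.120; u2·a0=0.6571·22.601=14.851; a1+…+a3=10.565 < 14.851 ≤ a1+…+a4=22.430 → R4 fires; S=3 Z=6 M=12 C=4 R=7
Draw 7: a1=1.764, a2=5.736, a3=1.428, a4=8.136, a5=0.171, a0=17.235; τ=−ln(0.8065)/17.235=0.012 → t=0.132; u2·a0=0.2631·17.235=4.535; a1=1.764 < 4.535 ≤ a1+a2=7.500 → R2 fires; S=2 Z=6 M=12 C=4 R=7
Draw 8: a1=1.764, a2=3.824, a3=1.428, a4=8.136, a5=0.114, a0=15.266; τ=−ln(0.9318)/15.266=0.005 → t=0.137; u2·a0=0.3511·15.266=5.360; a1=1.764 < 5.360 ≤ a1+a2=5.588 → R2 fires; S=1 Z=6 M=12 C=4 R=7
Draw 9: a1=1.764, a2=1.912, a3=1.428, a4=8.136, a5=0.057, a0=13.297; τ=−ln(0.6959)/13.297=0.027 → t=0.164; u2·a0=0.5116·13.297=6.803; a1+…+a3=5.104 < 6.803 ≤ a1+…+a4=13.240 → R4 fires; S=1 Z=5 M=14 C=3 R=7
Draw 10: a1=1.323, a2=1.434, a3=1.666, a4=5.085, a5=0.057, a0=9.565; τ=−ln(0.6132)/9.565=0.051 → t=0.215; u2·a0=0.0020·9.565=0.019 ≤ a1=1.323 → R1 fires; S=1 Z=7 M=16 C=2 R=6
Draw 11: a1=0.756, a2=0.956, a3=1.904, a4=4.746, a5=0.057, a0=8.419; τ=−ln(0.9211)/8.419=0.010 → t=0.225; u2·a0=0.3508·8.419=2.953; a1+a2=1.712 < 2.953 ≤ a1+…+a3=3.616 → R3 fires; S=1 Z=9 M=15 C=2 R=6
Draw 12: a1=0.756, a2=0.956, a3=1.785, a4=6.102, a5=0.057, a0=9.656; τ=−ln(0.1908)/9.656=0.172 → t=0.397; u2·a0=0.2833·9.656=2.736; a1+a2=1.712 < 2.736 ≤ a1+…+a3=3.497 → R3 fires; S=1 Z=11 M=14 C=2 R=6
Draw 13: a1=0.756, a2=0.956, a3=1.666, a4=7.458, a5=0.057, a0=10.893; τ=−ln(0.4232)/10.893=0.079 → t=0.476; u2·a0=0.5304·10.893=5.778; a1+…+a3=3.378 < 5.778 ≤ a1+…+a4=10.836 → R4 fires; S=1 Z=10 M=16 C=1 R=6
Draw 14: a1=0.378, a2=0.478, a3=1.904, a4=3.390, a5=0.057, a0=6.207; τ=−ln(0.6087)/6.207=0.080 → t=0.556; u2·a0=0.3100·6.207=1.924; a1+a2=0.856 < 1.924 ≤ a1+…+a3=2.760 → R3 fires; S=1 Z=12 M=15 C=1 R=6
Draw 15: a1=0.378, a2=0.478, a3=1.785, a4=4.068, a5=0.057, a0=6.766; τ=−ln(0.4348)/6.766=0.123 → t=0.679 > T=0.66: stop.
C first becomes ≤ 3 when it reaches 3 at the event at t=0.164.

Threshold first reached at t = 0.164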